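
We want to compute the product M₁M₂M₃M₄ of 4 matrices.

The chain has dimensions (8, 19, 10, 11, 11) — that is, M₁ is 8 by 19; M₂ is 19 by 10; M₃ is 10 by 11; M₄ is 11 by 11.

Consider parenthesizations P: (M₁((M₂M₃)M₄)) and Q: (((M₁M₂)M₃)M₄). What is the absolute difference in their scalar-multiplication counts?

Order P = (M₁((M₂M₃)M₄)): (M₂M₃): 19×10 by 10×11 → 19×11, cost 19·10·11 = 2090; ((M₂M₃)M₄): 19×11 by 11×11 → 19×11, cost 19·11·11 = 2299; cumulative 4389; (M₁((M₂M₃)M₄)): 8×19 by 19×11 → 8×11, cost 8·19·11 = 1672; cumulative 6061. Total 6061.
Order Q = (((M₁M₂)M₃)M₄): (M₁M₂): 8×19 by 19×10 → 8×10, cost 8·19·10 = 1520; ((M₁M₂)M₃): 8×10 by 10×11 → 8×11, cost 8·10·11 = 880; cumulative 2400; (((M₁M₂)M₃)M₄): 8×11 by 11×11 → 8×11, cost 8·11·11 = 968; cumulative 3368. Total 3368.
Difference: |6061 − 3368| = 2693.

2693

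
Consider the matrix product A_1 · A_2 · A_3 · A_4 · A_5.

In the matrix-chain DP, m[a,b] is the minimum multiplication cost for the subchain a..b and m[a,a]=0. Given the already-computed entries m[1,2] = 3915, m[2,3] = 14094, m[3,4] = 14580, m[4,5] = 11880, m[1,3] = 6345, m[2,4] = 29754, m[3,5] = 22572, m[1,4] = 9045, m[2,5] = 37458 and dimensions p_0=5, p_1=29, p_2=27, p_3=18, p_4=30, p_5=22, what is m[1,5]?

m[1,5] = min over k∈[1,4] of m[1,k]+m[k+1,5]+p_{0}·p_k·p_{5}.
k=1: 0 + 37458 + 5·29·22 = 40648; k=2: 3915 + 22572 + 5·27·22 = 29457; k=3: 6345 + 11880 + 5·18·22 = 20205; k=4: 9045 + 0 + 5·30·22 = 12345.
Minimum: 12345 at k=4.

12345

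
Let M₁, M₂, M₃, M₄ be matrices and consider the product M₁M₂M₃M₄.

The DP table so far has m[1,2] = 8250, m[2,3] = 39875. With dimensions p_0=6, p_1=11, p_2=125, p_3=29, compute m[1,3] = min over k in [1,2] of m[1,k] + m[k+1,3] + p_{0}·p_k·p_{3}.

30000

m[1,3] = min over k∈[1,2] of m[1,k]+m[k+1,3]+p_{0}·p_k·p_{3}.
k=1: 0 + 39875 + 6·11·29 = 41789; k=2: 8250 + 0 + 6·125·29 = 30000.
Minimum: 30000 at k=2.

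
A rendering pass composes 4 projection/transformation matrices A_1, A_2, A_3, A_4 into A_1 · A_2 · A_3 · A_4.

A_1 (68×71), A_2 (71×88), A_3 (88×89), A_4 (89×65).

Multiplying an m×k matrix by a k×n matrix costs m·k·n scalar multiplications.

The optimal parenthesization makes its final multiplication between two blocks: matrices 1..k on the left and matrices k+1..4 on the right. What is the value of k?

1

Adjacent pairs: A_1A_2 = 68·71·88 = 424864; A_2A_3 = 71·88·89 = 556072; A_3A_4 = 88·89·65 = 509080.
Length 3: A_1..A_3: k=1: 0+556072+68·71·89=985764; k=2: 424864+0+68·88·89=957440 → min 957440 | A_2..A_4: k=2: 0+509080+71·88·65=915200; k=3: 556072+0+71·89·65=966807 → min 915200.
Top-level splits: k=1: (A_1..A_1)·(A_2..A_4) → 0+915200+68·71·65 = 1229020; k=2: (A_1..A_2)·(A_3..A_4) → 424864+509080+68·88·65 = 1322904; k=3: (A_1..A_3)·(A_4..A_4) → 957440+0+68·89·65 = 1350820.
Best split is after A_1, i.e. k = 1.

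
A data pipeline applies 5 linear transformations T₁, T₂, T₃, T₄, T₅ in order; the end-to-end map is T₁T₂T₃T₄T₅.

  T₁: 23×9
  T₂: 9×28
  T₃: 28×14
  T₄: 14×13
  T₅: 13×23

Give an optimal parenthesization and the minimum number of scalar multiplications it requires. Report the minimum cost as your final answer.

Adjacent pairs: T₁T₂ = 23·9·28 = 5796; T₂T₃ = 9·28·14 = 3528; T₃T₄ = 28·14·13 = 5096; T₄T₅ = 14·13·23 = 4186.
Length 3: T₁..T₃: k=1: 0+3528+23·9·14=6426; k=2: 5796+0+23·28·14=14812 → min 6426 | T₂..T₄: k=2: 0+5096+9·28·13=8372; k=3: 3528+0+9·14·13=5166 → min 5166 | T₃..T₅: k=3: 0+4186+28·14·23=13202; k=4: 5096+0+28·13·23=13468 → min 13202.
Length 4: T₁..T₄: k=1: 0+5166+23·9·13=7857; k=2: 5796+5096+23·28·13=19264; k=3: 6426+0+23·14·13=10612 → min 7857 | T₂..T₅: k=2: 0+13202+9·28·23=18998; k=3: 3528+4186+9·14·23=10612; k=4: 5166+0+9·13·23=7857 → min 7857.
Length 5: T₁..T₅: k=1: 0+7857+23·9·23=12618; k=2: 5796+13202+23·28·23=33810; k=3: 6426+4186+23·14·23=18018; k=4: 7857+0+23·13·23=14734 → min 12618.
Optimal parenthesization: (T₁(((T₂T₃)T₄)T₅)) with cost 12618.

12618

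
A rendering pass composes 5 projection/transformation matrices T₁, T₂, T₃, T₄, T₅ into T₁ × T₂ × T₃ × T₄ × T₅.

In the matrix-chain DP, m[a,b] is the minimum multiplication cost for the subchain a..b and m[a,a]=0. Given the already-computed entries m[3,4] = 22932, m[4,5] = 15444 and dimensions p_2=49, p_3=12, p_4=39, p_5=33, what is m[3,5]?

m[3,5] = min over k∈[3,4] of m[3,k]+m[k+1,5]+p_{2}·p_k·p_{5}.
k=3: 0 + 15444 + 49·12·33 = 34848; k=4: 22932 + 0 + 49·39·33 = 85995.
Minimum: 34848 at k=3.

34848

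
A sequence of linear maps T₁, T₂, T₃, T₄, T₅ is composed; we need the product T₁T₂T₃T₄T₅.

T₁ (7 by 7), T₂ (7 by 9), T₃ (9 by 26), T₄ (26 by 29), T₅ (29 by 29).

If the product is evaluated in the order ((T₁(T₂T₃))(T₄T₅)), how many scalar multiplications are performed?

(T₂T₃): 7×9 by 9×26 → 7×26, cost 7·9·26 = 1638
(T₁(T₂T₃)): 7×7 by 7×26 → 7×26, cost 7·7·26 = 1274; cumulative 2912
(T₄T₅): 26×29 by 29×29 → 26×29, cost 26·29·29 = 21866
((T₁(T₂T₃))(T₄T₅)): 7×26 by 26×29 → 7×29, cost 7·26·29 = 5278; cumulative 30056
Total: 30056 scalar multiplications.

30056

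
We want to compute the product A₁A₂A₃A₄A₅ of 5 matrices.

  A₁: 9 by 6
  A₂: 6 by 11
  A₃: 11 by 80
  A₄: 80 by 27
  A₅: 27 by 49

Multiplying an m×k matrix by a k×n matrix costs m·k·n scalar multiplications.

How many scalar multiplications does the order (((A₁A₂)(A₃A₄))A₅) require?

(A₁A₂): 9×6 by 6×11 → 9×11, cost 9·6·11 = 594
(A₃A₄): 11×80 by 80×27 → 11×27, cost 11·80·27 = 23760
((A₁A₂)(A₃A₄)): 9×11 by 11×27 → 9×27, cost 9·11·27 = 2673; cumulative 27027
(((A₁A₂)(A₃A₄))A₅): 9×27 by 27×49 → 9×49, cost 9·27·49 = 11907; cumulative 38934
Total: 38934 scalar multiplications.

38934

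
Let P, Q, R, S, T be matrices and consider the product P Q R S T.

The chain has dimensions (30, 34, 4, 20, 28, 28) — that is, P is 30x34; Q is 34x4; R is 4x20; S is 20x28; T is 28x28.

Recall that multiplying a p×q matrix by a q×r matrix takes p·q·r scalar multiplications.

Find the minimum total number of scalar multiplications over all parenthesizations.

12816

Adjacent pairs: PQ = 30·34·4 = 4080; QR = 34·4·20 = 2720; RS = 4·20·28 = 2240; ST = 20·28·28 = 15680.
Length 3: P..R: k=1: 0+2720+30·34·20=23120; k=2: 4080+0+30·4·20=6480 → min 6480 | Q..S: k=2: 0+2240+34·4·28=6048; k=3: 2720+0+34·20·28=21760 → min 6048 | R..T: k=3: 0+15680+4·20·28=17920; k=4: 2240+0+4·28·28=5376 → min 5376.
Length 4: P..S: k=1: 0+6048+30·34·28=34608; k=2: 4080+2240+30·4·28=9680; k=3: 6480+0+30·20·28=23280 → min 9680 | Q..T: k=2: 0+5376+34·4·28=9184; k=3: 2720+15680+34·20·28=37440; k=4: 6048+0+34·28·28=32704 → min 9184.
Length 5: P..T: k=1: 0+9184+30·34·28=37744; k=2: 4080+5376+30·4·28=12816; k=3: 6480+15680+30·20·28=38960; k=4: 9680+0+30·28·28=33200 → min 12816.
Optimal order: ((P Q) ((R S) T)) with cost 12816.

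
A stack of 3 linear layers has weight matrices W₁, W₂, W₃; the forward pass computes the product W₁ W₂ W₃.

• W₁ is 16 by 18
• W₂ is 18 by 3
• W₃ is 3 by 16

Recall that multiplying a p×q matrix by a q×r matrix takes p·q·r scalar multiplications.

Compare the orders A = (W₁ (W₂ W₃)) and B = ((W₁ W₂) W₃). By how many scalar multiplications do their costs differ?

Order A = (W₁ (W₂ W₃)): (W₂ W₃): 18×3 by 3×16 → 18×16, cost 18·3·16 = 864; (W₁ (W₂ W₃)): 16×18 by 18×16 → 16×16, cost 16·18·16 = 4608; cumulative 5472. Total 5472.
Order B = ((W₁ W₂) W₃): (W₁ W₂): 16×18 by 18×3 → 16×3, cost 16·18·3 = 864; ((W₁ W₂) W₃): 16×3 by 3×16 → 16×16, cost 16·3·16 = 768; cumulative 1632. Total 1632.
Difference: |5472 − 1632| = 3840.

3840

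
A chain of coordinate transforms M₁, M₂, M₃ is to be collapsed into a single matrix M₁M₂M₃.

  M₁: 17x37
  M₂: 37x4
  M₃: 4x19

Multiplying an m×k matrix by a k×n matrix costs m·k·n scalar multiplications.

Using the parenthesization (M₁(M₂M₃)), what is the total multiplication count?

14763

(M₂M₃): 37×4 by 4×19 → 37×19, cost 37·4·19 = 2812
(M₁(M₂M₃)): 17×37 by 37×19 → 17×19, cost 17·37·19 = 11951; cumulative 14763
Total: 14763 scalar multiplications.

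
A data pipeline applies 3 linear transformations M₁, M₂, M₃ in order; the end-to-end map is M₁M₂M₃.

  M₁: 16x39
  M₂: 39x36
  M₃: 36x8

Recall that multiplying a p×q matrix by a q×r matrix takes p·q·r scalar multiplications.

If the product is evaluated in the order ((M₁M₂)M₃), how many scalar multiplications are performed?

27072

(M₁M₂): 16×39 by 39×36 → 16×36, cost 16·39·36 = 22464
((M₁M₂)M₃): 16×36 by 36×8 → 16×8, cost 16·36·8 = 4608; cumulative 27072
Total: 27072 scalar multiplications.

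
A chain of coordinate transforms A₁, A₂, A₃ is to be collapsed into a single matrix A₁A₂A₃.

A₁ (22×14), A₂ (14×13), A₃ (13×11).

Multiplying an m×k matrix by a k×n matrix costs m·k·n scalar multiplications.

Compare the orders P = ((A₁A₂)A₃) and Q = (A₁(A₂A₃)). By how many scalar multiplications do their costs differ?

1760

Order P = ((A₁A₂)A₃): (A₁A₂): 22×14 by 14×13 → 22×13, cost 22·14·13 = 4004; ((A₁A₂)A₃): 22×13 by 13×11 → 22×11, cost 22·13·11 = 3146; cumulative 7150. Total 7150.
Order Q = (A₁(A₂A₃)): (A₂A₃): 14×13 by 13×11 → 14×11, cost 14·13·11 = 2002; (A₁(A₂A₃)): 22×14 by 14×11 → 22×11, cost 22·14·11 = 3388; cumulative 5390. Total 5390.
Difference: |7150 − 5390| = 1760.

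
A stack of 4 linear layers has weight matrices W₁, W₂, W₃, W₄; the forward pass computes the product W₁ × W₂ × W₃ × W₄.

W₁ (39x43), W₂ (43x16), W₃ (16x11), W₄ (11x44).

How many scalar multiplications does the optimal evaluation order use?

44891

Adjacent pairs: W₁W₂ = 39·43·16 = 26832; W₂W₃ = 43·16·11 = 7568; W₃W₄ = 16·11·44 = 7744.
Length 3: W₁..W₃: k=1: 0+7568+39·43·11=26015; k=2: 26832+0+39·16·11=33696 → min 26015 | W₂..W₄: k=2: 0+7744+43·16·44=38016; k=3: 7568+0+43·11·44=28380 → min 28380.
Length 4: W₁..W₄: k=1: 0+28380+39·43·44=102168; k=2: 26832+7744+39·16·44=62032; k=3: 26015+0+39·11·44=44891 → min 44891.
Optimal order: ((W₁ × (W₂ × W₃)) × W₄) with cost 44891.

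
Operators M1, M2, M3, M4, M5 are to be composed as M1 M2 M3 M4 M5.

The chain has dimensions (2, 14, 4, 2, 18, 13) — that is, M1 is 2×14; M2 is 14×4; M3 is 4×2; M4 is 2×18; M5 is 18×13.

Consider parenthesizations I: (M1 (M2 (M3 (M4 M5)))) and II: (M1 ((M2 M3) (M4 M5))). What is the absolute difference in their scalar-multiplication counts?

356

Order I = (M1 (M2 (M3 (M4 M5)))): (M4 M5): 2×18 by 18×13 → 2×13, cost 2·18·13 = 468; (M3 (M4 M5)): 4×2 by 2×13 → 4×13, cost 4·2·13 = 104; cumulative 572; (M2 (M3 (M4 M5))): 14×4 by 4×13 → 14×13, cost 14·4·13 = 728; cumulative 1300; (M1 (M2 (M3 (M4 M5)))): 2×14 by 14×13 → 2×13, cost 2·14·13 = 364; cumulative 1664. Total 1664.
Order II = (M1 ((M2 M3) (M4 M5))): (M2 M3): 14×4 by 4×2 → 14×2, cost 14·4·2 = 112; (M4 M5): 2×18 by 18×13 → 2×13, cost 2·18·13 = 468; ((M2 M3) (M4 M5)): 14×2 by 2×13 → 14×13, cost 14·2·13 = 364; cumulative 944; (M1 ((M2 M3) (M4 M5))): 2×14 by 14×13 → 2×13, cost 2·14·13 = 364; cumulative 1308. Total 1308.
Difference: |1664 − 1308| = 356.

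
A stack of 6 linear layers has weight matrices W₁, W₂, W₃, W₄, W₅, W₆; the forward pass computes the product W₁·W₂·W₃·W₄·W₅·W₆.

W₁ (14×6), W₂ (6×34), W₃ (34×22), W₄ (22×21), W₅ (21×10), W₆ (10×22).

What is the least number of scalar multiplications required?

Adjacent pairs: W₁W₂ = 14·6·34 = 2856; W₂W₃ = 6·34·22 = 4488; W₃W₄ = 34·22·21 = 15708; W₄W₅ = 22·21·10 = 4620; W₅W₆ = 21·10·22 = 4620.
Length 3: W₁..W₃: k=1: 0+4488+14·6·22=6336; k=2: 2856+0+14·34·22=13328 → min 6336 | W₂..W₄: k=2: 0+15708+6·34·21=19992; k=3: 4488+0+6·22·21=7260 → min 7260 | W₃..W₅: k=3: 0+4620+34·22·10=12100; k=4: 15708+0+34·21·10=22848 → min 12100 | W₄..W₆: k=4: 0+4620+22·21·22=14784; k=5: 4620+0+22·10·22=9460 → min 9460.
Length 4: W₁..W₄: k=1: 0+7260+14·6·21=9024; k=2: 2856+15708+14·34·21=28560; k=3: 6336+0+14·22·21=12804 → min 9024 | W₂..W₅: k=2: 0+12100+6·34·10=14140; k=3: 4488+4620+6·22·10=10428; k=4: 7260+0+6·21·10=8520 → min 8520 | W₃..W₆: k=3: 0+9460+34·22·22=25916; k=4: 15708+4620+34·21·22=36036; k=5: 12100+0+34·10·22=19580 → min 19580.
Length 5: W₁..W₅: k=1: 0+8520+14·6·10=9360; k=2: 2856+12100+14·34·10=19716; k=3: 6336+4620+14·22·10=14036; k=4: 9024+0+14·21·10=11964 → min 9360 | W₂..W₆: k=2: 0+19580+6·34·22=24068; k=3: 4488+9460+6·22·22=16852; k=4: 7260+4620+6·21·22=14652; k=5: 8520+0+6·10·22=9840 → min 9840.
Length 6: W₁..W₆: k=1: 0+9840+14·6·22=11688; k=2: 2856+19580+14·34·22=32908; k=3: 6336+9460+14·22·22=22572; k=4: 9024+4620+14·21·22=20112; k=5: 9360+0+14·10·22=12440 → min 11688.
Optimal order: (W₁·((((W₂·W₃)·W₄)·W₅)·W₆)) with cost 11688.

11688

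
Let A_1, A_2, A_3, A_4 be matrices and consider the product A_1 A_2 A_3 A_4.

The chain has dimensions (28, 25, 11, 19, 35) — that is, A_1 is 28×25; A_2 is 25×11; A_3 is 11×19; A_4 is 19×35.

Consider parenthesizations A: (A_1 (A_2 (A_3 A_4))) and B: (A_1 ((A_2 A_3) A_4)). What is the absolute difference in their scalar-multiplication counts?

4910

Order A = (A_1 (A_2 (A_3 A_4))): (A_3 A_4): 11×19 by 19×35 → 11×35, cost 11·19·35 = 7315; (A_2 (A_3 A_4)): 25×11 by 11×35 → 25×35, cost 25·11·35 = 9625; cumulative 16940; (A_1 (A_2 (A_3 A_4))): 28×25 by 25×35 → 28×35, cost 28·25·35 = 24500; cumulative 41440. Total 41440.
Order B = (A_1 ((A_2 A_3) A_4)): (A_2 A_3): 25×11 by 11×19 → 25×19, cost 25·11·19 = 5225; ((A_2 A_3) A_4): 25×19 by 19×35 → 25×35, cost 25·19·35 = 16625; cumulative 21850; (A_1 ((A_2 A_3) A_4)): 28×25 by 25×35 → 28×35, cost 28·25·35 = 24500; cumulative 46350. Total 46350.
Difference: |41440 − 46350| = 4910.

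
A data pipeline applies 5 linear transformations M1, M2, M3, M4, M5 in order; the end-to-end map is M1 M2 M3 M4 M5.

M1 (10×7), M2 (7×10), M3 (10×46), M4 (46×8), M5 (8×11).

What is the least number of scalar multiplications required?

Adjacent pairs: M1M2 = 10·7·10 = 700; M2M3 = 7·10·46 = 3220; M3M4 = 10·46·8 = 3680; M4M5 = 46·8·11 = 4048.
Length 3: M1..M3: k=1: 0+3220+10·7·46=6440; k=2: 700+0+10·10·46=5300 → min 5300 | M2..M4: k=2: 0+3680+7·10·8=4240; k=3: 3220+0+7·46·8=5796 → min 4240 | M3..M5: k=3: 0+4048+10·46·11=9108; k=4: 3680+0+10·8·11=4560 → min 4560.
Length 4: M1..M4: k=1: 0+4240+10·7·8=4800; k=2: 700+3680+10·10·8=5180; k=3: 5300+0+10·46·8=8980 → min 4800 | M2..M5: k=2: 0+4560+7·10·11=5330; k=3: 3220+4048+7·46·11=10810; k=4: 4240+0+7·8·11=4856 → min 4856.
Length 5: M1..M5: k=1: 0+4856+10·7·11=5626; k=2: 700+4560+10·10·11=6360; k=3: 5300+4048+10·46·11=14408; k=4: 4800+0+10·8·11=5680 → min 5626.
Optimal order: (M1 ((M2 (M3 M4)) M5)) with cost 5626.

5626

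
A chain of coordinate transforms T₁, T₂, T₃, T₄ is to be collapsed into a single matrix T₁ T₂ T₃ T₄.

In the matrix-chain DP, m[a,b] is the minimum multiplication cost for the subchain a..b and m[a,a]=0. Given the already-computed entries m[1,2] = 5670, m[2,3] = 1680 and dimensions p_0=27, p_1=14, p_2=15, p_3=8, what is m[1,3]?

m[1,3] = min over k∈[1,2] of m[1,k]+m[k+1,3]+p_{0}·p_k·p_{3}.
k=1: 0 + 1680 + 27·14·8 = 4704; k=2: 5670 + 0 + 27·15·8 = 8910.
Minimum: 4704 at k=1.

4704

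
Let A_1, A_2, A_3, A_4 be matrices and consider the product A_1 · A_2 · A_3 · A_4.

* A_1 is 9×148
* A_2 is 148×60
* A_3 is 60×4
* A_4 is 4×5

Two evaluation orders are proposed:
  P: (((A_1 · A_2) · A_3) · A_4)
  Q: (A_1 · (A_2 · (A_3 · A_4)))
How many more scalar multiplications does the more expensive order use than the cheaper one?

Order P = (((A_1 · A_2) · A_3) · A_4): (A_1 · A_2): 9×148 by 148×60 → 9×60, cost 9·148·60 = 79920; ((A_1 · A_2) · A_3): 9×60 by 60×4 → 9×4, cost 9·60·4 = 2160; cumulative 82080; (((A_1 · A_2) · A_3) · A_4): 9×4 by 4×5 → 9×5, cost 9·4·5 = 180; cumulative 82260. Total 82260.
Order Q = (A_1 · (A_2 · (A_3 · A_4))): (A_3 · A_4): 60×4 by 4×5 → 60×5, cost 60·4·5 = 1200; (A_2 · (A_3 · A_4)): 148×60 by 60×5 → 148×5, cost 148·60·5 = 44400; cumulative 45600; (A_1 · (A_2 · (A_3 · A_4))): 9×148 by 148×5 → 9×5, cost 9·148·5 = 6660; cumulative 52260. Total 52260.
Difference: |82260 − 52260| = 30000.

30000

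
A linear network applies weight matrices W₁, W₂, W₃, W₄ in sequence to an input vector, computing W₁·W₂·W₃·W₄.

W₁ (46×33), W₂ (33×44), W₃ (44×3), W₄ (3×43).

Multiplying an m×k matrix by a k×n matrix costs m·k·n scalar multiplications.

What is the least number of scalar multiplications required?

Adjacent pairs: W₁W₂ = 46·33·44 = 66792; W₂W₃ = 33·44·3 = 4356; W₃W₄ = 44·3·43 = 5676.
Length 3: W₁..W₃: k=1: 0+4356+46·33·3=8910; k=2: 66792+0+46·44·3=72864 → min 8910 | W₂..W₄: k=2: 0+5676+33·44·43=68112; k=3: 4356+0+33·3·43=8613 → min 8613.
Length 4: W₁..W₄: k=1: 0+8613+46·33·43=73887; k=2: 66792+5676+46·44·43=159500; k=3: 8910+0+46·3·43=14844 → min 14844.
Optimal order: ((W₁·(W₂·W₃))·W₄) with cost 14844.

14844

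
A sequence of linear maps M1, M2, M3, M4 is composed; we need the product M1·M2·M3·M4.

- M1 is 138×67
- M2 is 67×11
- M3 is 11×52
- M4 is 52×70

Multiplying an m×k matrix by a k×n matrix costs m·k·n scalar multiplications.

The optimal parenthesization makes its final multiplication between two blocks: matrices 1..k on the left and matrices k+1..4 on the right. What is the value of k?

2

Adjacent pairs: M1M2 = 138·67·11 = 101706; M2M3 = 67·11·52 = 38324; M3M4 = 11·52·70 = 40040.
Length 3: M1..M3: k=1: 0+38324+138·67·52=519116; k=2: 101706+0+138·11·52=180642 → min 180642 | M2..M4: k=2: 0+40040+67·11·70=91630; k=3: 38324+0+67·52·70=282204 → min 91630.
Top-level splits: k=1: (M1..M1)·(M2..M4) → 0+91630+138·67·70 = 738850; k=2: (M1..M2)·(M3..M4) → 101706+40040+138·11·70 = 248006; k=3: (M1..M3)·(M4..M4) → 180642+0+138·52·70 = 682962.
Best split is after M2, i.e. k = 2.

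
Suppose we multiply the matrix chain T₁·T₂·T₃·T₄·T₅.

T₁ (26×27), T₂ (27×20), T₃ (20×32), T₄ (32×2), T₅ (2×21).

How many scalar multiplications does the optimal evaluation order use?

4856

Adjacent pairs: T₁T₂ = 26·27·20 = 14040; T₂T₃ = 27·20·32 = 17280; T₃T₄ = 20·32·2 = 1280; T₄T₅ = 32·2·21 = 1344.
Length 3: T₁..T₃: k=1: 0+17280+26·27·32=39744; k=2: 14040+0+26·20·32=30680 → min 30680 | T₂..T₄: k=2: 0+1280+27·20·2=2360; k=3: 17280+0+27·32·2=19008 → min 2360 | T₃..T₅: k=3: 0+1344+20·32·21=14784; k=4: 1280+0+20·2·21=2120 → min 2120.
Length 4: T₁..T₄: k=1: 0+2360+26·27·2=3764; k=2: 14040+1280+26·20·2=16360; k=3: 30680+0+26·32·2=32344 → min 3764 | T₂..T₅: k=2: 0+2120+27·20·21=13460; k=3: 17280+1344+27·32·21=36768; k=4: 2360+0+27·2·21=3494 → min 3494.
Length 5: T₁..T₅: k=1: 0+3494+26·27·21=18236; k=2: 14040+2120+26·20·21=27080; k=3: 30680+1344+26·32·21=49496; k=4: 3764+0+26·2·21=4856 → min 4856.
Optimal order: ((T₁·(T₂·(T₃·T₄)))·T₅) with cost 4856.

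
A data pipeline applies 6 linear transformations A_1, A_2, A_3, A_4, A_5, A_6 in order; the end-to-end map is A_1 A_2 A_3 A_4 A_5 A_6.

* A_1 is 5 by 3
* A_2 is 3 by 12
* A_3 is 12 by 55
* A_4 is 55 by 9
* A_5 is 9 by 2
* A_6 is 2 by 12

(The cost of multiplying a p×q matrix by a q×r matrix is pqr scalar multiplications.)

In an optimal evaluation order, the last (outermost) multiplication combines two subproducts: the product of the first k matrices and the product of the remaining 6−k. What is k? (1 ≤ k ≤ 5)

5

Adjacent pairs: A_1A_2 = 5·3·12 = 180; A_2A_3 = 3·12·55 = 1980; A_3A_4 = 12·55·9 = 5940; A_4A_5 = 55·9·2 = 990; A_5A_6 = 9·2·12 = 216.
Length 3: A_1..A_3: k=1: 0+1980+5·3·55=2805; k=2: 180+0+5·12·55=3480 → min 2805 | A_2..A_4: k=2: 0+5940+3·12·9=6264; k=3: 1980+0+3·55·9=3465 → min 3465 | A_3..A_5: k=3: 0+990+12·55·2=2310; k=4: 5940+0+12·9·2=6156 → min 2310 | A_4..A_6: k=4: 0+216+55·9·12=6156; k=5: 990+0+55·2·12=2310 → min 2310.
Length 4: A_1..A_4: k=1: 0+3465+5·3·9=3600; k=2: 180+5940+5·12·9=6660; k=3: 2805+0+5·55·9=5280 → min 3600 | A_2..A_5: k=2: 0+2310+3·12·2=2382; k=3: 1980+990+3·55·2=3300; k=4: 3465+0+3·9·2=3519 → min 2382 | A_3..A_6: k=3: 0+2310+12·55·12=10230; k=4: 5940+216+12·9·12=7452; k=5: 2310+0+12·2·12=2598 → min 2598.
Length 5: A_1..A_5: k=1: 0+2382+5·3·2=2412; k=2: 180+2310+5·12·2=2610; k=3: 2805+990+5·55·2=4345; k=4: 3600+0+5·9·2=3690 → min 2412 | A_2..A_6: k=2: 0+2598+3·12·12=3030; k=3: 1980+2310+3·55·12=6270; k=4: 3465+216+3·9·12=4005; k=5: 2382+0+3·2·12=2454 → min 2454.
Top-level splits: k=1: (A_1..A_1)·(A_2..A_6) → 0+2454+5·3·12 = 2634; k=2: (A_1..A_2)·(A_3..A_6) → 180+2598+5·12·12 = 3498; k=3: (A_1..A_3)·(A_4..A_6) → 2805+2310+5·55·12 = 8415; k=4: (A_1..A_4)·(A_5..A_6) → 3600+216+5·9·12 = 4356; k=5: (A_1..A_5)·(A_6..A_6) → 2412+0+5·2·12 = 2532.
Best split is after A_5, i.e. k = 5.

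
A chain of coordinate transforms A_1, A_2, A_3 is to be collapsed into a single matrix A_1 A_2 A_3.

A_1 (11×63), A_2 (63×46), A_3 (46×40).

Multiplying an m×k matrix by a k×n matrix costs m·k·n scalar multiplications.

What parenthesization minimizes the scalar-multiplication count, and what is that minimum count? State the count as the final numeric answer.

52118

(A_1 (A_2 A_3)): cost 143640.
((A_1 A_2) A_3): cost 52118.
Optimal: ((A_1 A_2) A_3) with cost 52118.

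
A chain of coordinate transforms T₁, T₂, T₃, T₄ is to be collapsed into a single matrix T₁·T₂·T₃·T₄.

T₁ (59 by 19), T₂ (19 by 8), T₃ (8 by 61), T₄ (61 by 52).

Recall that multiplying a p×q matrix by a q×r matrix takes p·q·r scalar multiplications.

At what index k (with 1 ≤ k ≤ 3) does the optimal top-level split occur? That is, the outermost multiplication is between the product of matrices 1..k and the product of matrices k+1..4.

2

Adjacent pairs: T₁T₂ = 59·19·8 = 8968; T₂T₃ = 19·8·61 = 9272; T₃T₄ = 8·61·52 = 25376.
Length 3: T₁..T₃: k=1: 0+9272+59·19·61=77653; k=2: 8968+0+59·8·61=37760 → min 37760 | T₂..T₄: k=2: 0+25376+19·8·52=33280; k=3: 9272+0+19·61·52=69540 → min 33280.
Top-level splits: k=1: (T₁..T₁)·(T₂..T₄) → 0+33280+59·19·52 = 91572; k=2: (T₁..T₂)·(T₃..T₄) → 8968+25376+59·8·52 = 58888; k=3: (T₁..T₃)·(T₄..T₄) → 37760+0+59·61·52 = 224908.
Best split is after T₂, i.e. k = 2.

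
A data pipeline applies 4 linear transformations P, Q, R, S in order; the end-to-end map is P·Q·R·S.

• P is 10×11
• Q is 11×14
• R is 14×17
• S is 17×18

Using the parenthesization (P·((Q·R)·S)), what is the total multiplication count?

7964

(Q·R): 11×14 by 14×17 → 11×17, cost 11·14·17 = 2618
((Q·R)·S): 11×17 by 17×18 → 11×18, cost 11·17·18 = 3366; cumulative 5984
(P·((Q·R)·S)): 10×11 by 11×18 → 10×18, cost 10·11·18 = 1980; cumulative 7964
Total: 7964 scalar multiplications.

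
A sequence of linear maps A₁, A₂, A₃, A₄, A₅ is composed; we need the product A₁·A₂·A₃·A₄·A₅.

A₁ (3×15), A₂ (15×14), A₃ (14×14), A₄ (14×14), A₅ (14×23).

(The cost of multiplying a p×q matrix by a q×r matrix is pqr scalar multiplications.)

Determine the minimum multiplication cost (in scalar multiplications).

2772

Adjacent pairs: A₁A₂ = 3·15·14 = 630; A₂A₃ = 15·14·14 = 2940; A₃A₄ = 14·14·14 = 2744; A₄A₅ = 14·14·23 = 4508.
Length 3: A₁..A₃: k=1: 0+2940+3·15·14=3570; k=2: 630+0+3·14·14=1218 → min 1218 | A₂..A₄: k=2: 0+2744+15·14·14=5684; k=3: 2940+0+15·14·14=5880 → min 5684 | A₃..A₅: k=3: 0+4508+14·14·23=9016; k=4: 2744+0+14·14·23=7252 → min 7252.
Length 4: A₁..A₄: k=1: 0+5684+3·15·14=6314; k=2: 630+2744+3·14·14=3962; k=3: 1218+0+3·14·14=1806 → min 1806 | A₂..A₅: k=2: 0+7252+15·14·23=12082; k=3: 2940+4508+15·14·23=12278; k=4: 5684+0+15·14·23=10514 → min 10514.
Length 5: A₁..A₅: k=1: 0+10514+3·15·23=11549; k=2: 630+7252+3·14·23=8848; k=3: 1218+4508+3·14·23=6692; k=4: 1806+0+3·14·23=2772 → min 2772.
Optimal order: ((((A₁·A₂)·A₃)·A₄)·A₅) with cost 2772.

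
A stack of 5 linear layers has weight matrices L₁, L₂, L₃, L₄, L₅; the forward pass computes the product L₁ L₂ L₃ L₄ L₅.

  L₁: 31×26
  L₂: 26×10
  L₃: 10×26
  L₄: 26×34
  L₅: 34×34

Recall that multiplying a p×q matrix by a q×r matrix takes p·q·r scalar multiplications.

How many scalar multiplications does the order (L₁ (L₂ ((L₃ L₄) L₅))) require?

(L₃ L₄): 10×26 by 26×34 → 10×34, cost 10·26·34 = 8840
((L₃ L₄) L₅): 10×34 by 34×34 → 10×34, cost 10·34·34 = 11560; cumulative 20400
(L₂ ((L₃ L₄) L₅)): 26×10 by 10×34 → 26×34, cost 26·10·34 = 8840; cumulative 29240
(L₁ (L₂ ((L₃ L₄) L₅))): 31×26 by 26×34 → 31×34, cost 31·26·34 = 27404; cumulative 56644
Total: 56644 scalar multiplications.

56644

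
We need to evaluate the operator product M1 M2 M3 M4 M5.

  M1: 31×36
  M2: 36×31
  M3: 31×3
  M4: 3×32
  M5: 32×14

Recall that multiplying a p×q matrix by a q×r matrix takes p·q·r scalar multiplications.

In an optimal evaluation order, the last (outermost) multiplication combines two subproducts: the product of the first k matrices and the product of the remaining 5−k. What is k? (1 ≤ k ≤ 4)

3

Adjacent pairs: M1M2 = 31·36·31 = 34596; M2M3 = 36·31·3 = 3348; M3M4 = 31·3·32 = 2976; M4M5 = 3·32·14 = 1344.
Length 3: M1..M3: k=1: 0+3348+31·36·3=6696; k=2: 34596+0+31·31·3=37479 → min 6696 | M2..M4: k=2: 0+2976+36·31·32=38688; k=3: 3348+0+36·3·32=6804 → min 6804 | M3..M5: k=3: 0+1344+31·3·14=2646; k=4: 2976+0+31·32·14=16864 → min 2646.
Length 4: M1..M4: k=1: 0+6804+31·36·32=42516; k=2: 34596+2976+31·31·32=68324; k=3: 6696+0+31·3·32=9672 → min 9672 | M2..M5: k=2: 0+2646+36·31·14=18270; k=3: 3348+1344+36·3·14=6204; k=4: 6804+0+36·32·14=22932 → min 6204.
Top-level splits: k=1: (M1..M1)·(M2..M5) → 0+6204+31·36·14 = 21828; k=2: (M1..M2)·(M3..M5) → 34596+2646+31·31·14 = 50696; k=3: (M1..M3)·(M4..M5) → 6696+1344+31·3·14 = 9342; k=4: (M1..M4)·(M5..M5) → 9672+0+31·32·14 = 23560.
Best split is after M3, i.e. k = 3.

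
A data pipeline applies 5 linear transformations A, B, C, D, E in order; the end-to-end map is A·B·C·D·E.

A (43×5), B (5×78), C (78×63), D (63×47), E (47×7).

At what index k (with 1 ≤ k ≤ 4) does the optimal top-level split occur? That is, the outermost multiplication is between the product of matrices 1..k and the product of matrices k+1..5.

1

Adjacent pairs: AB = 43·5·78 = 16770; BC = 5·78·63 = 24570; CD = 78·63·47 = 230958; DE = 63·47·7 = 20727.
Length 3: A..C: k=1: 0+24570+43·5·63=38115; k=2: 16770+0+43·78·63=228072 → min 38115 | B..D: k=2: 0+230958+5·78·47=249288; k=3: 24570+0+5·63·47=39375 → min 39375 | C..E: k=3: 0+20727+78·63·7=55125; k=4: 230958+0+78·47·7=256620 → min 55125.
Length 4: A..D: k=1: 0+39375+43·5·47=49480; k=2: 16770+230958+43·78·47=405366; k=3: 38115+0+43·63·47=165438 → min 49480 | B..E: k=2: 0+55125+5·78·7=57855; k=3: 24570+20727+5·63·7=47502; k=4: 39375+0+5·47·7=41020 → min 41020.
Top-level splits: k=1: (A..A)·(B..E) → 0+41020+43·5·7 = 42525; k=2: (A..B)·(C..E) → 16770+55125+43·78·7 = 95373; k=3: (A..C)·(D..E) → 38115+20727+43·63·7 = 77805; k=4: (A..D)·(E..E) → 49480+0+43·47·7 = 63627.
Best split is after A, i.e. k = 1.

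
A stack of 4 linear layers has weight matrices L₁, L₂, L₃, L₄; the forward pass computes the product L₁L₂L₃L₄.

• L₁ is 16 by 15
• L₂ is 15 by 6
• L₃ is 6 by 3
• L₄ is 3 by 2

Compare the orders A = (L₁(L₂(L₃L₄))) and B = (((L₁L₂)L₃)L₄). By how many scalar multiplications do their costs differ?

Order A = (L₁(L₂(L₃L₄))): (L₃L₄): 6×3 by 3×2 → 6×2, cost 6·3·2 = 36; (L₂(L₃L₄)): 15×6 by 6×2 → 15×2, cost 15·6·2 = 180; cumulative 216; (L₁(L₂(L₃L₄))): 16×15 by 15×2 → 16×2, cost 16·15·2 = 480; cumulative 696. Total 696.
Order B = (((L₁L₂)L₃)L₄): (L₁L₂): 16×15 by 15×6 → 16×6, cost 16·15·6 = 1440; ((L₁L₂)L₃): 16×6 by 6×3 → 16×3, cost 16·6·3 = 288; cumulative 1728; (((L₁L₂)L₃)L₄): 16×3 by 3×2 → 16×2, cost 16·3·2 = 96; cumulative 1824. Total 1824.
Difference: |696 − 1824| = 1128.

1128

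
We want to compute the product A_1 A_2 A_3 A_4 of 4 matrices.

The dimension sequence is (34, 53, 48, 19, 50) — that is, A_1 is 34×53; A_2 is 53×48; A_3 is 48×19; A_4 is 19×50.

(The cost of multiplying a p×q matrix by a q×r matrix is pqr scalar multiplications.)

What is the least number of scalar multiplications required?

114874

Adjacent pairs: A_1A_2 = 34·53·48 = 86496; A_2A_3 = 53·48·19 = 48336; A_3A_4 = 48·19·50 = 45600.
Length 3: A_1..A_3: k=1: 0+48336+34·53·19=82574; k=2: 86496+0+34·48·19=117504 → min 82574 | A_2..A_4: k=2: 0+45600+53·48·50=172800; k=3: 48336+0+53·19·50=98686 → min 98686.
Length 4: A_1..A_4: k=1: 0+98686+34·53·50=188786; k=2: 86496+45600+34·48·50=213696; k=3: 82574+0+34·19·50=114874 → min 114874.
Optimal order: ((A_1 (A_2 A_3)) A_4) with cost 114874.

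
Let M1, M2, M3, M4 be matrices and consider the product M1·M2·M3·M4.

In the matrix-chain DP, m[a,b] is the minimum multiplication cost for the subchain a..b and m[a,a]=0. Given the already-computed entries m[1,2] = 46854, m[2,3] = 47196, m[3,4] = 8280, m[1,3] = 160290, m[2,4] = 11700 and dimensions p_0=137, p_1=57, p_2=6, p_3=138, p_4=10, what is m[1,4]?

m[1,4] = min over k∈[1,3] of m[1,k]+m[k+1,4]+p_{0}·p_k·p_{4}.
k=1: 0 + 11700 + 137·57·10 = 89790; k=2: 46854 + 8280 + 137·6·10 = 63354; k=3: 160290 + 0 + 137·138·10 = 349350.
Minimum: 63354 at k=2.

63354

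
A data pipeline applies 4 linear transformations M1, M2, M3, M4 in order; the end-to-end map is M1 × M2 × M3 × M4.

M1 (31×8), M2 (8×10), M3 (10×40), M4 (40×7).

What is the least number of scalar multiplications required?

5096

Adjacent pairs: M1M2 = 31·8·10 = 2480; M2M3 = 8·10·40 = 3200; M3M4 = 10·40·7 = 2800.
Length 3: M1..M3: k=1: 0+3200+31·8·40=13120; k=2: 2480+0+31·10·40=14880 → min 13120 | M2..M4: k=2: 0+2800+8·10·7=3360; k=3: 3200+0+8·40·7=5440 → min 3360.
Length 4: M1..M4: k=1: 0+3360+31·8·7=5096; k=2: 2480+2800+31·10·7=7450; k=3: 13120+0+31·40·7=21800 → min 5096.
Optimal order: (M1 × (M2 × (M3 × M4))) with cost 5096.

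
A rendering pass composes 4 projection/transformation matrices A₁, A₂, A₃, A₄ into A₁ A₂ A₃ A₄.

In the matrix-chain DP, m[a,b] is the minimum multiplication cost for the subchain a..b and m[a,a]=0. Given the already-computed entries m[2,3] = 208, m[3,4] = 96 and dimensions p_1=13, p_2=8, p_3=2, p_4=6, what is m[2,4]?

364

m[2,4] = min over k∈[2,3] of m[2,k]+m[k+1,4]+p_{1}·p_k·p_{4}.
k=2: 0 + 96 + 13·8·6 = 720; k=3: 208 + 0 + 13·2·6 = 364.
Minimum: 364 at k=3.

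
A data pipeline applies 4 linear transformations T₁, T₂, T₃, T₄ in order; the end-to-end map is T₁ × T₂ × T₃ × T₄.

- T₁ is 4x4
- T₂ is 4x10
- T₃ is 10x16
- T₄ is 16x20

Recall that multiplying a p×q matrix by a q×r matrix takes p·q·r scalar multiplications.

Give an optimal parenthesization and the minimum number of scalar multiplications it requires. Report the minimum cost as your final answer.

Adjacent pairs: T₁T₂ = 4·4·10 = 160; T₂T₃ = 4·10·16 = 640; T₃T₄ = 10·16·20 = 3200.
Length 3: T₁..T₃: k=1: 0+640+4·4·16=896; k=2: 160+0+4·10·16=800 → min 800 | T₂..T₄: k=2: 0+3200+4·10·20=4000; k=3: 640+0+4·16·20=1920 → min 1920.
Length 4: T₁..T₄: k=1: 0+1920+4·4·20=2240; k=2: 160+3200+4·10·20=4160; k=3: 800+0+4·16·20=2080 → min 2080.
Optimal parenthesization: (((T₁ × T₂) × T₃) × T₄) with cost 2080.

2080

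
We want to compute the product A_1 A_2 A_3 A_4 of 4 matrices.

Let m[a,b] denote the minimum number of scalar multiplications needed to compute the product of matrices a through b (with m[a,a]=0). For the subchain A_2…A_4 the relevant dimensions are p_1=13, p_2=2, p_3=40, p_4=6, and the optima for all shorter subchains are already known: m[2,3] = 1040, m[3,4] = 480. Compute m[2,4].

636

m[2,4] = min over k∈[2,3] of m[2,k]+m[k+1,4]+p_{1}·p_k·p_{4}.
k=2: 0 + 480 + 13·2·6 = 636; k=3: 1040 + 0 + 13·40·6 = 4160.
Minimum: 636 at k=2.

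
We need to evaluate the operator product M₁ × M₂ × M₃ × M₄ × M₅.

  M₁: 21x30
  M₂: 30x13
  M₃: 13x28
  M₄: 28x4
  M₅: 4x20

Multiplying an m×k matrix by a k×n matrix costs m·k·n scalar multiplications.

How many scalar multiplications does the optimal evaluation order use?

Adjacent pairs: M₁M₂ = 21·30·13 = 8190; M₂M₃ = 30·13·28 = 10920; M₃M₄ = 13·28·4 = 1456; M₄M₅ = 28·4·20 = 2240.
Length 3: M₁..M₃: k=1: 0+10920+21·30·28=28560; k=2: 8190+0+21·13·28=15834 → min 15834 | M₂..M₄: k=2: 0+1456+30·13·4=3016; k=3: 10920+0+30·28·4=14280 → min 3016 | M₃..M₅: k=3: 0+2240+13·28·20=9520; k=4: 1456+0+13·4·20=2496 → min 2496.
Length 4: M₁..M₄: k=1: 0+3016+21·30·4=5536; k=2: 8190+1456+21·13·4=10738; k=3: 15834+0+21·28·4=18186 → min 5536 | M₂..M₅: k=2: 0+2496+30·13·20=10296; k=3: 10920+2240+30·28·20=29960; k=4: 3016+0+30·4·20=5416 → min 5416.
Length 5: M₁..M₅: k=1: 0+5416+21·30·20=18016; k=2: 8190+2496+21·13·20=16146; k=3: 15834+2240+21·28·20=29834; k=4: 5536+0+21·4·20=7216 → min 7216.
Optimal order: ((M₁ × (M₂ × (M₃ × M₄))) × M₅) with cost 7216.

7216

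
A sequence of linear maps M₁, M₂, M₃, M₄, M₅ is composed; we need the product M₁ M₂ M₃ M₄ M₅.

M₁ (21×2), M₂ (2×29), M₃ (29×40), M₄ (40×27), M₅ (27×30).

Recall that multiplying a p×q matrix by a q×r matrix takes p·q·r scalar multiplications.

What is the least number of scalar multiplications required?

Adjacent pairs: M₁M₂ = 21·2·29 = 1218; M₂M₃ = 2·29·40 = 2320; M₃M₄ = 29·40·27 = 31320; M₄M₅ = 40·27·30 = 32400.
Length 3: M₁..M₃: k=1: 0+2320+21·2·40=4000; k=2: 1218+0+21·29·40=25578 → min 4000 | M₂..M₄: k=2: 0+31320+2·29·27=32886; k=3: 2320+0+2·40·27=4480 → min 4480 | M₃..M₅: k=3: 0+32400+29·40·30=67200; k=4: 31320+0+29·27·30=54810 → min 54810.
Length 4: M₁..M₄: k=1: 0+4480+21·2·27=5614; k=2: 1218+31320+21·29·27=48981; k=3: 4000+0+21·40·27=26680 → min 5614 | M₂..M₅: k=2: 0+54810+2·29·30=56550; k=3: 2320+32400+2·40·30=37120; k=4: 4480+0+2·27·30=6100 → min 6100.
Length 5: M₁..M₅: k=1: 0+6100+21·2·30=7360; k=2: 1218+54810+21·29·30=74298; k=3: 4000+32400+21·40·30=61600; k=4: 5614+0+21·27·30=22624 → min 7360.
Optimal order: (M₁ (((M₂ M₃) M₄) M₅)) with cost 7360.

7360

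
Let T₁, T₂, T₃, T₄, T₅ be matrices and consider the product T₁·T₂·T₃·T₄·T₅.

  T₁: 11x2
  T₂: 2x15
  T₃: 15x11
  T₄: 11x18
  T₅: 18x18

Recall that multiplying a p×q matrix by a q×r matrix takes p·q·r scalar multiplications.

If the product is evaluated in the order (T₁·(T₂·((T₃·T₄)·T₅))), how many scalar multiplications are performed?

8766

(T₃·T₄): 15×11 by 11×18 → 15×18, cost 15·11·18 = 2970
((T₃·T₄)·T₅): 15×18 by 18×18 → 15×18, cost 15·18·18 = 4860; cumulative 7830
(T₂·((T₃·T₄)·T₅)): 2×15 by 15×18 → 2×18, cost 2·15·18 = 540; cumulative 8370
(T₁·(T₂·((T₃·T₄)·T₅))): 11×2 by 2×18 → 11×18, cost 11·2·18 = 396; cumulative 8766
Total: 8766 scalar multiplications.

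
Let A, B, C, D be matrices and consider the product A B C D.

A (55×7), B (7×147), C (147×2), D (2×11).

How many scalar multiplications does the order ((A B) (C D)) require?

148764

(A B): 55×7 by 7×147 → 55×147, cost 55·7·147 = 56595
(C D): 147×2 by 2×11 → 147×11, cost 147·2·11 = 3234
((A B) (C D)): 55×147 by 147×11 → 55×11, cost 55·147·11 = 88935; cumulative 148764
Total: 148764 scalar multiplications.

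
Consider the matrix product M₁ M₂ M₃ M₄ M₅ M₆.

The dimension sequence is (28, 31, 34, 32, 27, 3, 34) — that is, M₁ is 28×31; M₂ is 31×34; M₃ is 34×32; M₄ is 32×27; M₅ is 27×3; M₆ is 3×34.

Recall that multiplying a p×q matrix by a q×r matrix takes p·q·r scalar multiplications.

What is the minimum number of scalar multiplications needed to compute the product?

Adjacent pairs: M₁M₂ = 28·31·34 = 29512; M₂M₃ = 31·34·32 = 33728; M₃M₄ = 34·32·27 = 29376; M₄M₅ = 32·27·3 = 2592; M₅M₆ = 27·3·34 = 2754.
Length 3: M₁..M₃: k=1: 0+33728+28·31·32=61504; k=2: 29512+0+28·34·32=59976 → min 59976 | M₂..M₄: k=2: 0+29376+31·34·27=57834; k=3: 33728+0+31·32·27=60512 → min 57834 | M₃..M₅: k=3: 0+2592+34·32·3=5856; k=4: 29376+0+34·27·3=32130 → min 5856 | M₄..M₆: k=4: 0+2754+32·27·34=32130; k=5: 2592+0+32·3·34=5856 → min 5856.
Length 4: M₁..M₄: k=1: 0+57834+28·31·27=81270; k=2: 29512+29376+28·34·27=84592; k=3: 59976+0+28·32·27=84168 → min 81270 | M₂..M₅: k=2: 0+5856+31·34·3=9018; k=3: 33728+2592+31·32·3=39296; k=4: 57834+0+31·27·3=60345 → min 9018 | M₃..M₆: k=3: 0+5856+34·32·34=42848; k=4: 29376+2754+34·27·34=63342; k=5: 5856+0+34·3·34=9324 → min 9324.
Length 5: M₁..M₅: k=1: 0+9018+28·31·3=11622; k=2: 29512+5856+28·34·3=38224; k=3: 59976+2592+28·32·3=65256; k=4: 81270+0+28·27·3=83538 → min 11622 | M₂..M₆: k=2: 0+9324+31·34·34=45160; k=3: 33728+5856+31·32·34=73312; k=4: 57834+2754+31·27·34=89046; k=5: 9018+0+31·3·34=12180 → min 12180.
Length 6: M₁..M₆: k=1: 0+12180+28·31·34=41692; k=2: 29512+9324+28·34·34=71204; k=3: 59976+5856+28·32·34=96296; k=4: 81270+2754+28·27·34=109728; k=5: 11622+0+28·3·34=14478 → min 14478.
Optimal order: ((M₁ (M₂ (M₃ (M₄ M₅)))) M₆) with cost 14478.

14478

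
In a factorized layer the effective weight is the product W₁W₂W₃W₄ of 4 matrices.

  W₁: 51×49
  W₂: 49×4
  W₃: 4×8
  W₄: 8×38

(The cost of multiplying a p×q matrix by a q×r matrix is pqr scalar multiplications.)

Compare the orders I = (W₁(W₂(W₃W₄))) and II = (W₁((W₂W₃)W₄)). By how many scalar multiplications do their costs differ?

7800

Order I = (W₁(W₂(W₃W₄))): (W₃W₄): 4×8 by 8×38 → 4×38, cost 4·8·38 = 1216; (W₂(W₃W₄)): 49×4 by 4×38 → 49×38, cost 49·4·38 = 7448; cumulative 8664; (W₁(W₂(W₃W₄))): 51×49 by 49×38 → 51×38, cost 51·49·38 = 94962; cumulative 103626. Total 103626.
Order II = (W₁((W₂W₃)W₄)): (W₂W₃): 49×4 by 4×8 → 49×8, cost 49·4·8 = 1568; ((W₂W₃)W₄): 49×8 by 8×38 → 49×38, cost 49·8·38 = 14896; cumulative 16464; (W₁((W₂W₃)W₄)): 51×49 by 49×38 → 51×38, cost 51·49·38 = 94962; cumulative 111426. Total 111426.
Difference: |103626 − 111426| = 7800.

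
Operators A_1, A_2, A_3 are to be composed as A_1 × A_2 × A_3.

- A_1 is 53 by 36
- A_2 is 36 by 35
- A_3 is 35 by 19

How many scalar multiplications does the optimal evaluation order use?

60192

Order (A_1 × (A_2 × A_3)): (A_2 × A_3): 36×35 by 35×19 → 36×19, cost 36·35·19 = 23940; (A_1 × (A_2 × A_3)): 53×36 by 36×19 → 53×19, cost 53·36·19 = 36252; cumulative 60192. Total 60192.
Order ((A_1 × A_2) × A_3): (A_1 × A_2): 53×36 by 36×35 → 53×35, cost 53·36·35 = 66780; ((A_1 × A_2) × A_3): 53×35 by 35×19 → 53×19, cost 53·35·19 = 35245; cumulative 102025. Total 102025.
Minimum: 60192.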